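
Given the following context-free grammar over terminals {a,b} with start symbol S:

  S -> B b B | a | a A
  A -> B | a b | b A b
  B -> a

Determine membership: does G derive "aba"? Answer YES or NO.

Convert to CNF:
  S -> B X3 | T0 A | a
  A -> T0 T1 | T1 X2 | a
  B -> a
  T0 -> a
  T1 -> b
  X2 -> A T1
  X3 -> T1 B

CYK table (by increasing span):
  [0..0]={A,B,S,T0}  "a"  orig:{A,B,S}
  [1..1]={T1}  "b"  orig:{}
  [2..2]={A,B,S,T0}  "a"  orig:{A,B,S}
  [0..1]={A,X2}  "ab"  orig:{A}
  [1..2]={X3}  "ba"  orig:{}
  [0..2]={S}  "aba"

S ∈ T[0,2] ⇒ YES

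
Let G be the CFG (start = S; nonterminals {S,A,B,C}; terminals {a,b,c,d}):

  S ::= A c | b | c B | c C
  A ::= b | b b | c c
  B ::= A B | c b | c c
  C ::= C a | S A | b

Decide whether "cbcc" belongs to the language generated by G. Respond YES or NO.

Convert to CNF:
  S -> A T1 | T1 B | T1 C | b
  A -> T0 T0 | T1 T1 | b
  B -> A B | T1 T0 | T1 T1
  C -> C T2 | S A | b
  T0 -> b
  T1 -> c
  T2 -> a

Fill CYK table bottom-up:
  T[0,0] 'c' = {T1}  orig:{}
  T[1,1] 'b' = {A,C,S,T0}  orig:{A,C,S}
  T[2,2] 'c' = {T1}  orig:{}
  T[3,3] 'c' = {T1}  orig:{}
  T[0,1] 'cb' = {B,S}
  T[1,2] 'bc' = {S}
  T[2,3] 'cc' = {A,B}
  T[0,2] 'cbc' = ∅
  T[1,3] 'bcc' = {B,C}
  T[0,3] 'cbcc' = {C,S}

S ∈ T[0,3] ⇒ YES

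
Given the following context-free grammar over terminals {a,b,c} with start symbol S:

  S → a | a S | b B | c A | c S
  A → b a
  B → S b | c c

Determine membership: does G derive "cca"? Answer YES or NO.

Convert to CNF:
  S -> T0 B | T1 S | T2 A | T2 S | a
  A -> T0 T1
  B -> S T0 | T2 T2
  T0 -> b
  T1 -> a
  T2 -> c

Fill CYK table bottom-up:
  cell(0,0) c: {T2}  orig:{}
  cell(1,1) c: {T2}  orig:{}
  cell(2,2) a: {S,T1}  orig:{S}
  cell(0,1) cc: {B}
  cell(1,2) ca: {S}
  cell(0,2) cca: {S}

S ∈ T[0,2] ⇒ YES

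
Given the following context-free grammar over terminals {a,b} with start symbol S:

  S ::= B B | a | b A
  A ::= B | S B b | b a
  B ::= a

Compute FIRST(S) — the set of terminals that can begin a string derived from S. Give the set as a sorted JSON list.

Compute FIRST by fixpoint:
pass 1:
  A via A→b a: +{b}
  B via B→a: +{a}
  S via S→B B: +{a}
  S via S→b A: +{b}
  S: {a,b}  A: {b}  B: {a}
pass 2:
  A via A→B: +{a}
  S: {a,b}  A: {a,b}  B: {a}
pass 3: (stable)
  S: {a,b}  A: {a,b}  B: {a}

FIRST(S) = ["a", "b"]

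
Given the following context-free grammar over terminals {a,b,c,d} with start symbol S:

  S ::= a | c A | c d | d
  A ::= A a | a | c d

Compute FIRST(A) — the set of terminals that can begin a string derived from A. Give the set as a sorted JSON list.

Compute FIRST by fixpoint:
iter 1:
  A via A→a: +{a}
  A via A→c d: +{c}
  S via S→a: +{a}
  S via S→c A: +{c}
  S via S→d: +{d}
  S: {a,c,d}  A: {a,c}
iter 2: (stable)
  S: {a,c,d}  A: {a,c}

FIRST(A) = ["a", "c"]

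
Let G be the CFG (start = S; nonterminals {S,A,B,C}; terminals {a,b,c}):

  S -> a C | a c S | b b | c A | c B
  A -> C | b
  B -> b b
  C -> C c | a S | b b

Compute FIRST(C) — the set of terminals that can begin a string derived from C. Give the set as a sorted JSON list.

FIRST sets, iterate to fixpoint:
round 1:
  A via A→b: +{b}
  B via B→b b: +{b}
  C via C→a S: +{a}
  C via C→b b: +{b}
  S via S→a C: +{a}
  S via S→b b: +{b}
  S via S→c A: +{c}
  S: {a,b,c}  A: {b}  B: {b}  C: {a,b}
round 2:
  A via A→C: +{a}
  S: {a,b,c}  A: {a,b}  B: {b}  C: {a,b}
round 3: — fixpoint
  S: {a,b,c}  A: {a,b}  B: {b}  C: {a,b}

FIRST(C) = ["a", "b"]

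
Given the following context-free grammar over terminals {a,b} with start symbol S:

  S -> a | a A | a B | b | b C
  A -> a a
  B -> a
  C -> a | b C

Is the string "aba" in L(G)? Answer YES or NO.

Convert to CNF:
  S -> T0 A | T0 B | T1 C | a | b
  A -> T0 T0
  B -> a
  C -> T1 C | a
  T0 -> a
  T1 -> b

CYK fill:
  [0..0]={B,C,S,T0}  "a"  orig:{B,C,S}
  [1..1]={S,T1}  "b"  orig:{S}
  [2..2]={B,C,S,T0}  "a"  orig:{B,C,S}
  [0..1]=∅  "ab"
  [1..2]={C,S}  "ba"
  [0..2]=∅  "aba"

S ∉ T[0,2] ⇒ NO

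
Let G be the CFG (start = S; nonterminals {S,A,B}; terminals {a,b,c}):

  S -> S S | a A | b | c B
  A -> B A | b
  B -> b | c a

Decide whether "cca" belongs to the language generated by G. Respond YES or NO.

CNF form of G:
  S -> S S | T0 B | T1 A | b
  A -> B A | b
  B -> T0 T1 | b
  T0 -> c
  T1 -> a

Fill CYK table bottom-up:
  T[0,0] 'c' = {T0}  orig:{}
  T[1,1] 'c' = {T0}  orig:{}
  T[2,2] 'a' = {T1}  orig:{}
  T[0,1] 'cc' = ∅
  T[1,2] 'ca' = {B}
  T[0,2] 'cca' = {S}

S ∈ T[0,2] ⇒ YES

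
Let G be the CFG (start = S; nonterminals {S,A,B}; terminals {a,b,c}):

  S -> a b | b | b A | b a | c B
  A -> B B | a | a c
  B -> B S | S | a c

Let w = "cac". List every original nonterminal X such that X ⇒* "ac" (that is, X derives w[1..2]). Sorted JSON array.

CNF form of G:
  S -> T0 T2 | T1 B | T2 A | T2 T0 | b
  A -> B B | T0 T1 | a
  B -> B S | T0 T1 | T0 T2 | T1 B | T2 A | T2 T0 | b
  T0 -> a
  T1 -> c
  T2 -> b

CYK fill (cells [i..j] with 1 ≤ i ≤ j ≤ 2 only):
  [1..1]={A,T0}  "a"  orig:{A}
  [2..2]={T1}  "c"  orig:{}
  [1..2]={A,B}  "ac"

Original NTs in T[1,2] deriving "ac": ["A", "B"]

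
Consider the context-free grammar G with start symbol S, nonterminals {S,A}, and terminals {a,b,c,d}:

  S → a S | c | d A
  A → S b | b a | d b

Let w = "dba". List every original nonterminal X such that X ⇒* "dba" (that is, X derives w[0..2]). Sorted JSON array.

Convert to CNF:
  S -> T1 S | T2 A | c
  A -> S T0 | T0 T1 | T2 T0
  T0 -> b
  T1 -> a
  T2 -> d

Fill CYK table bottom-up — only the sub-triangle for w[0..2]:
  [0..0]={T2}  "d"  orig:{}
  [1..1]={T0}  "b"  orig:{}
  [2..2]={T1}  "a"  orig:{}
  [0..1]={A}  "db"
  [1..2]={A}  "ba"
  [0..2]={S}  "dba"

Original NTs in T[0,2] deriving "dba": ["S"]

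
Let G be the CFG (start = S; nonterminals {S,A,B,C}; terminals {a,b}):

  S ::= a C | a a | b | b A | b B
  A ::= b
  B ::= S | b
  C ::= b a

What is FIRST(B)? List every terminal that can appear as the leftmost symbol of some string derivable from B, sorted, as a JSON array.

Compute FIRST by fixpoint:
[1]
  A via A→b: +{b}
  B via B→b: +{b}
  C via C→b a: +{b}
  S via S→a C: +{a}
  S via S→b: +{b}
  FIRST(S)={a,b}  FIRST(A)={b}  FIRST(B)={b}  FIRST(C)={b}
[2]
  B via B→S: +{a}
  FIRST(S)={a,b}  FIRST(A)={b}  FIRST(B)={a,b}  FIRST(C)={b}
[3] (no change)
  FIRST(S)={a,b}  FIRST(A)={b}  FIRST(B)={a,b}  FIRST(C)={b}

FIRST(B) = ["a", "b"]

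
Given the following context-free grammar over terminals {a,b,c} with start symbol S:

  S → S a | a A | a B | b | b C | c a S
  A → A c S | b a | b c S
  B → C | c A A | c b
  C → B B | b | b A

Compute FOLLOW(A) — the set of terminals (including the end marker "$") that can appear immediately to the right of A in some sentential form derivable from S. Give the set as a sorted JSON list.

FIRST sets, iterate to fixpoint:
pass 1:
  A via A→b a: +{b}
  B via B→c A A: +{c}
  C via C→B B: +{c}
  C via C→b: +{b}
  S via S→a A: +{a}
  S via S→b: +{b}
  S via S→c a S: +{c}
  S: {a,b,c}  A: {b}  B: {c}  C: {b,c}
pass 2:
  B via B→C: +{b}
  S: {a,b,c}  A: {b}  B: {b,c}  C: {b,c}
pass 3: — fixpoint
  S: {a,b,c}  A: {b}  B: {b,c}  C: {b,c}

FOLLOW sets:
initialize: $ ∈ FOLLOW(S)
pass 1:
  A→A c S: FOLLOW(A) ⊇ FIRST(c) = {c}; new: +{c}
  A→A c S: FOLLOW(S) ⊇ FOLLOW(A) ⊇ {c}; new: +{c}
  B→c A A: FOLLOW(A) ⊇ FIRST(A) = {b}; new: +{b}
  C→B B: FOLLOW(B) ⊇ FIRST(B) = {b,c}; new: +{b,c}
  S→S a: FOLLOW(S) ⊇ FIRST(a) = {a}; new: +{a}
  S→a A: FOLLOW(A) ⊇ FOLLOW(S) ⊇ {$,a,c}; new: +{$,a}
  S→a B: FOLLOW(B) ⊇ FOLLOW(S) ⊇ {$,a,c}; new: +{$,a}
  S→b C: FOLLOW(C) ⊇ FOLLOW(S) ⊇ {$,a,c}; new: +{$,a,c}
  FOLLOW[S]={$,a,c}  FOLLOW[A]={$,a,b,c}  FOLLOW[B]={$,a,b,c}  FOLLOW[C]={$,a,c}
pass 2:
  A→A c S: FOLLOW(S) ⊇ FOLLOW(A) ⊇ {$,a,b,c}; new: +{b}
  B→C: FOLLOW(C) ⊇ FOLLOW(B) ⊇ {$,a,b,c}; new: +{b}
  FOLLOW[S]={$,a,b,c}  FOLLOW[A]={$,a,b,c}  FOLLOW[B]={$,a,b,c}  FOLLOW[C]={$,a,b,c}
pass 3: (stable)
  FOLLOW[S]={$,a,b,c}  FOLLOW[A]={$,a,b,c}  FOLLOW[B]={$,a,b,c}  FOLLOW[C]={$,a,b,c}

FOLLOW(A) = ["$", "a", "b", "c"]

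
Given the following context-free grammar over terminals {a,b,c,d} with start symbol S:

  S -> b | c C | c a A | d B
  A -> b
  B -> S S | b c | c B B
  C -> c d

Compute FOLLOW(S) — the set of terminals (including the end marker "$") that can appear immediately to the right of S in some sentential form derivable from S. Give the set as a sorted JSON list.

FIRST sets, iterate to fixpoint:
pass 1:
  A via A→b: +{b}
  B via B→b c: +{b}
  B via B→c B B: +{c}
  C via C→c d: +{c}
  S via S→b: +{b}
  S via S→c C: +{c}
  S via S→d B: +{d}
  FIRST[S]={b,c,d}  FIRST[A]={b}  FIRST[B]={b,c}  FIRST[C]={c}
pass 2:
  B via B→S S: +{d}
  FIRST[S]={b,c,d}  FIRST[A]={b}  FIRST[B]={b,c,d}  FIRST[C]={c}
pass 3: — fixpoint
  FIRST[S]={b,c,d}  FIRST[A]={b}  FIRST[B]={b,c,d}  FIRST[C]={c}

FOLLOW iteration:
FOLLOW(S) := {$}
pass 1:
  B→S S: FOLLOW(S) ⊇ FIRST(S) = {b,c,d}; new: +{b,c,d}
  B→c B B: FOLLOW(B) ⊇ FIRST(B) = {b,c,d}; new: +{b,c,d}
  S→c C: FOLLOW(C) ⊇ FOLLOW(S) ⊇ {$,b,c,d}; new: +{$,b,c,d}
  S→c a A: FOLLOW(A) ⊇ FOLLOW(S) ⊇ {$,b,c,d}; new: +{$,b,c,d}
  S→d B: FOLLOW(B) ⊇ FOLLOW(S) ⊇ {$,b,c,d}; new: +{$}
  FOLLOW(S)={$,b,c,d}  FOLLOW(A)={$,b,c,d}  FOLLOW(B)={$,b,c,d}  FOLLOW(C)={$,b,c,d}
pass 2: — fixpoint
  FOLLOW(S)={$,b,c,d}  FOLLOW(A)={$,b,c,d}  FOLLOW(B)={$,b,c,d}  FOLLOW(C)={$,b,c,d}

FOLLOW(S) = ["$", "b", "c", "d"]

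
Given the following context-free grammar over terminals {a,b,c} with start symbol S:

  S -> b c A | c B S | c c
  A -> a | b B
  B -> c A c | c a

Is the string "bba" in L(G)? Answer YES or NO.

CNF form of G:
  S -> T0 X4 | T1 T1 | T1 X5
  A -> T0 B | a
  B -> T1 T2 | T1 X3
  T0 -> b
  T1 -> c
  T2 -> a
  X3 -> A T1
  X4 -> T1 A
  X5 -> B S

CYK fill:
  T[0,0] 'b' = {T0}  orig:{}
  T[1,1] 'b' = {T0}  orig:{}
  T[2,2] 'a' = {A,T2}  orig:{A}
  T[0,1] 'bb' = ∅
  T[1,2] 'ba' = ∅
  T[0,2] 'bba' = ∅

S ∉ T[0,2] ⇒ NO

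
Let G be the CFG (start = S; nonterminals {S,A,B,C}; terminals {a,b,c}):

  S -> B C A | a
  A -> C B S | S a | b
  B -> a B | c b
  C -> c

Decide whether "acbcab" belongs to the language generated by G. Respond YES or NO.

CNF form of G:
  S -> B X4 | a
  A -> C X3 | S T0 | b
  B -> T0 B | T1 T2
  C -> c
  T0 -> a
  T1 -> c
  T2 -> b
  X3 -> B S
  X4 -> C A

Fill CYK table bottom-up:
  T[0,0] 'a' = {S,T0}  orig:{S}
  T[1,1] 'c' = {C,T1}  orig:{C}
  T[2,2] 'b' = {A,T2}  orig:{A}
  T[3,3] 'c' = {C,T1}  orig:{C}
  T[4,4] 'a' = {S,T0}  orig:{S}
  T[5,5] 'b' = {A,T2}  orig:{A}
  T[0,1] 'ac' = ∅
  T[1,2] 'cb' = {B,X4}  orig:{B}
  T[2,3] 'bc' = ∅
  T[3,4] 'ca' = ∅
  T[4,5] 'ab' = ∅
  T[0,2] 'acb' = {B}
  T[1,3] 'cbc' = ∅
  T[2,4] 'bca' = ∅
  T[3,5] 'cab' = ∅
  T[0,3] 'acbc' = ∅
  T[1,4] 'cbca' = ∅
  T[2,5] 'bcab' = ∅
  T[0,4] 'acbca' = ∅
  T[1,5] 'cbcab' = ∅
  T[0,5] 'acbcab' = ∅

S ∉ T[0,5] ⇒ NO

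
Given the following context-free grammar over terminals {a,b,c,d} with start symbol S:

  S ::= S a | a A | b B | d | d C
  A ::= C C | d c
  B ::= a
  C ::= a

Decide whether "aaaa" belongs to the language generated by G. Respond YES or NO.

CNF form of G:
  S -> S T2 | T0 C | T2 A | T3 B | d
  A -> C C | T0 T1
  B -> a
  C -> a
  T0 -> d
  T1 -> c
  T2 -> a
  T3 -> b

CYK fill:
  [0..0]={B,C,T2}  "a"  orig:{B,C}
  [1..1]={B,C,T2}  "a"  orig:{B,C}
  [2..2]={B,C,T2}  "a"  orig:{B,C}
  [3..3]={B,C,T2}  "a"  orig:{B,C}
  [0..1]={A}  "aa"
  [1..2]={A}  "aa"
  [2..3]={A}  "aa"
  [0..2]={S}  "aaa"
  [1..3]={S}  "aaa"
  [0..3]={S}  "aaaa"

S ∈ T[0,3] ⇒ YES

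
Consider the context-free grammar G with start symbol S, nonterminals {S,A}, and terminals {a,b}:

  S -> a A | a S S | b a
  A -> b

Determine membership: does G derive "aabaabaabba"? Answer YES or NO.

Convert to CNF:
  S -> T0 A | T0 X2 | T1 T0
  A -> b
  T0 -> a
  T1 -> b
  X2 -> S S

CYK fill:
  [0..0]={T0}  "a"  orig:{}
  [1..1]={T0}  "a"  orig:{}
  [2..2]={A,T1}  "b"  orig:{A}
  [3..3]={T0}  "a"  orig:{}
  [4..4]={T0}  "a"  orig:{}
  [5..5]={A,T1}  "b"  orig:{A}
  [6..6]={T0}  "a"  orig:{}
  [7..7]={T0}  "a"  orig:{}
  [8..8]={A,T1}  "b"  orig:{A}
  [9..9]={A,T1}  "b"  orig:{A}
  [10..10]={T0}  "a"  orig:{}
  [0..1]=∅  "aa"
  [1..2]={S}  "ab"
  [2..3]={S}  "ba"
  [3..4]=∅  "aa"
  [4..5]={S}  "ab"
  [5..6]={S}  "ba"
  [6..7]=∅  "aa"
  [7..8]={S}  "ab"
  [8..9]=∅  "bb"
  [9..10]={S}  "ba"
  [0..2]=∅  "aab"
  [1..3]=∅  "aba"
  [2..4]=∅  "baa"
  [3..5]=∅  "aab"
  [4..6]=∅  "aba"
  [5..7]=∅  "baa"
  [6..8]=∅  "aab"
  [7..9]=∅  "abb"
  [8..10]=∅  "bba"
  [0..3]=∅  "aaba"
  [1..4]=∅  "abaa"
  [2..5]={X2}  "baab"  orig:{}
  [3..6]=∅  "aaba"
  [4..7]=∅  "abaa"
  [5..8]={X2}  "baab"  orig:{}
  [6..9]=∅  "aabb"
  [7..10]={X2}  "abba"  orig:{}
  [0..4]=∅  "aabaa"
  [1..5]={S}  "abaab"
  [2..6]=∅  "baaba"
  [3..7]=∅  "aabaa"
  [4..8]={S}  "abaab"
  [5..9]=∅  "baabb"
  [6..10]={S}  "aabba"
  [0..5]=∅  "aabaab"
  [1..6]=∅  "abaaba"
  [2..7]=∅  "baabaa"
  [3..8]=∅  "aabaab"
  [4..9]=∅  "abaabb"
  [5..10]=∅  "baabba"
  [0..6]=∅  "aabaaba"
  [1..7]=∅  "abaabaa"
  [2..8]={X2}  "baabaab"  orig:{}
  [3..9]=∅  "aabaabb"
  [4..10]={X2}  "abaabba"  orig:{}
  [0..7]=∅  "aabaabaa"
  [1..8]={S}  "abaabaab"
  [2..9]=∅  "baabaabb"
  [3..10]={S}  "aabaabba"
  [0..8]=∅  "aabaabaab"
  [1..9]=∅  "abaabaabb"
  [2..10]=∅  "baabaabba"
  [0..9]=∅  "aabaabaabb"
  [1..10]={X2}  "abaabaabba"  orig:{}
  [0..10]={S}  "aabaabaabba"

S ∈ T[0,10] ⇒ YES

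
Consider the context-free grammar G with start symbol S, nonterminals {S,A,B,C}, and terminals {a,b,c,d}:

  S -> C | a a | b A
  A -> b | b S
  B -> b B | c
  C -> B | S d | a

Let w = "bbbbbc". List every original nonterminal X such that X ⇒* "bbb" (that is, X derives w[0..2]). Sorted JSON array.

Convert to CNF:
  S -> S T1 | T0 A | T0 B | T2 T2 | a | c
  A -> T0 S | b
  B -> T0 B | c
  C -> S T1 | T0 B | a | c
  T0 -> b
  T1 -> d
  T2 -> a

CYK fill, restricted to cells inside w[0..2]:
  [0..0]={A,T0}  "b"  orig:{A}
  [1..1]={A,T0}  "b"  orig:{A}
  [2..2]={A,T0}  "b"  orig:{A}
  [0..1]={S}  "bb"
  [1..2]={S}  "bb"
  [0..2]={A}  "bbb"

Original NTs in T[0,2] deriving "bbb": ["A"]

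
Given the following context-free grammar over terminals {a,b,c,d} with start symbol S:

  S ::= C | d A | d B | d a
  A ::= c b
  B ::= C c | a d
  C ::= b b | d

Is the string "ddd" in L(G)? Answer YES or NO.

CNF form of G:
  S -> T1 T1 | T3 A | T3 B | T3 T2 | d
  A -> T0 T1
  B -> C T0 | T2 T3
  C -> T1 T1 | d
  T0 -> c
  T1 -> b
  T2 -> a
  T3 -> d

Fill CYK table bottom-up:
  cell(0,0) d: {C,S,T3}  orig:{C,S}
  cell(1,1) d: {C,S,T3}  orig:{C,S}
  cell(2,2) d: {C,S,T3}  orig:{C,S}
  cell(0,1) dd: ∅
  cell(1,2) dd: ∅
  cell(0,2) ddd: ∅

S ∉ T[0,2] ⇒ NO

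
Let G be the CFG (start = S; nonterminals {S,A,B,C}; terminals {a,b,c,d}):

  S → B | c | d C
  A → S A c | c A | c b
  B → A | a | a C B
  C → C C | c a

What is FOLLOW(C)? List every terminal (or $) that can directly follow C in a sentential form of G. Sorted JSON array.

Compute FIRST by fixpoint:
iter 1:
  A via A→c A: +{c}
  B via B→A: +{c}
  B via B→a: +{a}
  C via C→c a: +{c}
  S via S→B: +{a,c}
  S via S→d C: +{d}
  FIRST(S)={a,c,d}  FIRST(A)={c}  FIRST(B)={a,c}  FIRST(C)={c}
iter 2:
  A via A→S A c: +{a,d}
  B via B→A: +{d}
  FIRST(S)={a,c,d}  FIRST(A)={a,c,d}  FIRST(B)={a,c,d}  FIRST(C)={c}
iter 3: (stable)
  FIRST(S)={a,c,d}  FIRST(A)={a,c,d}  FIRST(B)={a,c,d}  FIRST(C)={c}

FOLLOW sets:
seed FOLLOW(S) with $
round 1:
  A→S A c: FOLLOW(S) ⊇ FIRST(A) = {a,c,d}; new: +{a,c,d}
  A→S A c: FOLLOW(A) ⊇ FIRST(c) = {c}; new: +{c}
  B→a C B: FOLLOW(C) ⊇ FIRST(B) = {a,c,d}; new: +{a,c,d}
  S→B: FOLLOW(B) ⊇ FOLLOW(S) ⊇ {$,a,c,d}; new: +{$,a,c,d}
  S→d C: FOLLOW(C) ⊇ FOLLOW(S) ⊇ {$,a,c,d}; new: +{$}
  FOLLOW(S)={$,a,c,d}  FOLLOW(A)={c}  FOLLOW(B)={$,a,c,d}  FOLLOW(C)={$,a,c,d}
round 2:
  B→A: FOLLOW(A) ⊇ FOLLOW(B) ⊇ {$,a,c,d}; new: +{$,a,d}
  FOLLOW(S)={$,a,c,d}  FOLLOW(A)={$,a,c,d}  FOLLOW(B)={$,a,c,d}  FOLLOW(C)={$,a,c,d}
round 3: (stable)
  FOLLOW(S)={$,a,c,d}  FOLLOW(A)={$,a,c,d}  FOLLOW(B)={$,a,c,d}  FOLLOW(C)={$,a,c,d}

FOLLOW(C) = ["$", "a", "c", "d"]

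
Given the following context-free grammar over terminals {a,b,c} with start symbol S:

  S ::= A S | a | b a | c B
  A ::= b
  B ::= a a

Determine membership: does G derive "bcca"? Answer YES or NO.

Convert to CNF:
  S -> A S | T1 T0 | T2 B | a
  A -> b
  B -> T0 T0
  T0 -> a
  T1 -> b
  T2 -> c

CYK table (by increasing span):
  cell(0,0) b: {A,T1}  orig:{A}
  cell(1,1) c: {T2}  orig:{}
  cell(2,2) c: {T2}  orig:{}
  cell(3,3) a: {S,T0}  orig:{S}
  cell(0,1) bc: ∅
  cell(1,2) cc: ∅
  cell(2,3) ca: ∅
  cell(0,2) bcc: ∅
  cell(1,3) cca: ∅
  cell(0,3) bcca: ∅

S ∉ T[0,3] ⇒ NO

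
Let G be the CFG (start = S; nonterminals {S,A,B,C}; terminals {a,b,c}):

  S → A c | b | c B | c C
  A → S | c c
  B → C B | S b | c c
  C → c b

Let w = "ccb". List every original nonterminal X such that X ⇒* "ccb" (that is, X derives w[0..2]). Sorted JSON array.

Convert to CNF:
  S -> A T0 | T0 B | T0 C | b
  A -> A T0 | T0 B | T0 C | T0 T0 | b
  B -> C B | S T1 | T0 T0
  C -> T0 T1
  T0 -> c
  T1 -> b

Fill CYK table bottom-up — only the sub-triangle for w[0..2]:
  cell(0,0) c: {T0}  orig:{}
  cell(1,1) c: {T0}  orig:{}
  cell(2,2) b: {A,S,T1}  orig:{A,S}
  cell(0,1) cc: {A,B}
  cell(1,2) cb: {C}
  cell(0,2) ccb: {A,S}

Original NTs in T[0,2] deriving "ccb": ["A", "S"]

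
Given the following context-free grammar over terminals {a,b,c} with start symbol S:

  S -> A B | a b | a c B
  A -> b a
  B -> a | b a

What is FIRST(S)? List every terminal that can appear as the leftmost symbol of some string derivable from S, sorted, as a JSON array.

FIRST sets, iterate to fixpoint:
[1]
  A via A→b a: +{b}
  B via B→a: +{a}
  B via B→b a: +{b}
  S via S→A B: +{b}
  S via S→a b: +{a}
  FIRST[S]={a,b}  FIRST[A]={b}  FIRST[B]={a,b}
[2] done
  FIRST[S]={a,b}  FIRST[A]={b}  FIRST[B]={a,b}

FIRST(S) = ["a", "b"]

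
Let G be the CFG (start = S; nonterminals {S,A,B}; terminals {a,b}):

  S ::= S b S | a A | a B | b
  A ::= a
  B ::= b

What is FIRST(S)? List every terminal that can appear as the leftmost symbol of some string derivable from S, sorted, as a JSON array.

Compute FIRST by fixpoint:
round 1:
  A via A→a: +{a}
  B via B→b: +{b}
  S via S→a A: +{a}
  S via S→b: +{b}
  FIRST(S)={a,b}  FIRST(A)={a}  FIRST(B)={b}
round 2: done
  FIRST(S)={a,b}  FIRST(A)={a}  FIRST(B)={b}

FIRST(S) = ["a", "b"]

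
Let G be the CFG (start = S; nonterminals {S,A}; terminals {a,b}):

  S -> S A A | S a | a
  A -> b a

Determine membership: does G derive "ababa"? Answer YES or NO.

Convert to CNF:
  S -> S T1 | S X2 | a
  A -> T0 T1
  T0 -> b
  T1 -> a
  X2 -> A A

CYK fill:
  T[0,0] 'a' = {S,T1}  orig:{S}
  T[1,1] 'b' = {T0}  orig:{}
  T[2,2] 'a' = {S,T1}  orig:{S}
  T[3,3] 'b' = {T0}  orig:{}
  T[4,4] 'a' = {S,T1}  orig:{S}
  T[0,1] 'ab' = ∅
  T[1,2] 'ba' = {A}
  T[2,3] 'ab' = ∅
  T[3,4] 'ba' = {A}
  T[0,2] 'aba' = ∅
  T[1,3] 'bab' = ∅
  T[2,4] 'aba' = ∅
  T[0,3] 'abab' = ∅
  T[1,4] 'baba' = {X2}  orig:{}
  T[0,4] 'ababa' = {S}

S ∈ T[0,4] ⇒ YES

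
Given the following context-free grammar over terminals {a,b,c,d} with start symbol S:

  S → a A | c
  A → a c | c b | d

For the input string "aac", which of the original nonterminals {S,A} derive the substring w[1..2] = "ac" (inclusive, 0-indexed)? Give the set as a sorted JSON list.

CNF form of G:
  S -> T0 A | c
  A -> T0 T1 | T1 T2 | d
  T0 -> a
  T1 -> c
  T2 -> b

Fill CYK table bottom-up (cells [i..j] with 1 ≤ i ≤ j ≤ 2 only):
  T[1,1] 'a' = {T0}  orig:{}
  T[2,2] 'c' = {S,T1}  orig:{S}
  T[1,2] 'ac' = {A}

Original NTs in T[1,2] deriving "ac": ["A"]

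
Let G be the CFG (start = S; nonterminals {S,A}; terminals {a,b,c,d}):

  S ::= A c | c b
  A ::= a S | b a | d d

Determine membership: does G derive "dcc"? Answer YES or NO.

CNF form of G:
  S -> A T3 | T3 T1
  A -> T0 S | T1 T0 | T2 T2
  T0 -> a
  T1 -> b
  T2 -> d
  T3 -> c

CYK fill:
  cell(0,0) d: {T2}  orig:{}
  cell(1,1) c: {T3}  orig:{}
  cell(2,2) c: {T3}  orig:{}
  cell(0,1) dc: ∅
  cell(1,2) cc: ∅
  cell(0,2) dcc: ∅

S ∉ T[0,2] ⇒ NO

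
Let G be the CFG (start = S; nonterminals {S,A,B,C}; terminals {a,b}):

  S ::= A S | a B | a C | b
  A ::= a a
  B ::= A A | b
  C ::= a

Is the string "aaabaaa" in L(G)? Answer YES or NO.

CNF form of G:
  S -> A S | T0 B | T0 C | b
  A -> T0 T0
  B -> A A | b
  C -> a
  T0 -> a

Fill CYK table bottom-up:
  cell(0,0) a: {C,T0}  orig:{C}
  cell(1,1) a: {C,T0}  orig:{C}
  cell(2,2) a: {C,T0}  orig:{C}
  cell(3,3) b: {B,S}
  cell(4,4) a: {C,T0}  orig:{C}
  cell(5,5) a: {C,T0}  orig:{C}
  cell(6,6) a: {C,T0}  orig:{C}
  cell(0,1) aa: {A,S}
  cell(1,2) aa: {A,S}
  cell(2,3) ab: {S}
  cell(3,4) ba: ∅
  cell(4,5) aa: {A,S}
  cell(5,6) aa: {A,S}
  cell(0,2) aaa: ∅
  cell(1,3) aab: {S}
  cell(2,4) aba: ∅
  cell(3,5) baa: ∅
  cell(4,6) aaa: ∅
  cell(0,3) aaab: {S}
  cell(1,4) aaba: ∅
  cell(2,5) abaa: ∅
  cell(3,6) baaa: ∅
  cell(0,4) aaaba: ∅
  cell(1,5) aabaa: ∅
  cell(2,6) abaaa: ∅
  cell(0,5) aaabaa: ∅
  cell(1,6) aabaaa: ∅
  cell(0,6) aaabaaa: ∅

S ∉ T[0,6] ⇒ NO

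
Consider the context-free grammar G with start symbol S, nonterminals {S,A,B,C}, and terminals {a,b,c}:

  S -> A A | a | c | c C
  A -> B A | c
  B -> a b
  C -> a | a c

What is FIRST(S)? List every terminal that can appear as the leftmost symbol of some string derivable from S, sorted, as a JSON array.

FIRST sets, iterate to fixpoint:
iter 1:
  A via A→c: +{c}
  B via B→a b: +{a}
  C via C→a: +{a}
  S via S→A A: +{c}
  S via S→a: +{a}
  FIRST[S]={a,c}  FIRST[A]={c}  FIRST[B]={a}  FIRST[C]={a}
iter 2:
  A via A→B A: +{a}
  FIRST[S]={a,c}  FIRST[A]={a,c}  FIRST[B]={a}  FIRST[C]={a}
iter 3: — fixpoint
  FIRST[S]={a,c}  FIRST[A]={a,c}  FIRST[B]={a}  FIRST[C]={a}

FIRST(S) = ["a", "c"]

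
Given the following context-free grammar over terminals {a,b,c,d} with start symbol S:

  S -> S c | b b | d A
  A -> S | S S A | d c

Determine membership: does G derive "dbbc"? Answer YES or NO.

CNF form of G:
  S -> S T0 | T1 T1 | T2 A
  A -> S T0 | S X3 | T1 T1 | T2 A | T2 T0
  T0 -> c
  T1 -> b
  T2 -> d
  X3 -> S A

CYK table (by increasing span):
  T[0,0] 'd' = {T2}  orig:{}
  T[1,1] 'b' = {T1}  orig:{}
  T[2,2] 'b' = {T1}  orig:{}
  T[3,3] 'c' = {T0}  orig:{}
  T[0,1] 'db' = ∅
  T[1,2] 'bb' = {A,S}
  T[2,3] 'bc' = ∅
  T[0,2] 'dbb' = {A,S}
  T[1,3] 'bbc' = {A,S}
  T[0,3] 'dbbc' = {A,S}

S ∈ T[0,3] ⇒ YES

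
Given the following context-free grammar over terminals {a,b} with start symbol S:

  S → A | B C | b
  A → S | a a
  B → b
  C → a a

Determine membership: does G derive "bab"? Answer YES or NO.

CNF form of G:
  S -> B C | T0 T0 | b
  A -> B C | T0 T0 | b
  B -> b
  C -> T0 T0
  T0 -> a

Fill CYK table bottom-up:
  cell(0,0) b: {A,B,S}
  cell(1,1) a: {T0}  orig:{}
  cell(2,2) b: {A,B,S}
  cell(0,1) ba: ∅
  cell(1,2) ab: ∅
  cell(0,2) bab: ∅

S ∉ T[0,2] ⇒ NO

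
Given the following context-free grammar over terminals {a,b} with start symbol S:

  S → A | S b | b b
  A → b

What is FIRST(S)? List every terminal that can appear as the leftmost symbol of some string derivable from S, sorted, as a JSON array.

FIRST iteration:
pass 1:
  A via A→b: +{b}
  S via S→A: +{b}
  S: {b}  A: {b}
pass 2: — fixpoint
  S: {b}  A: {b}

FIRST(S) = ["b"]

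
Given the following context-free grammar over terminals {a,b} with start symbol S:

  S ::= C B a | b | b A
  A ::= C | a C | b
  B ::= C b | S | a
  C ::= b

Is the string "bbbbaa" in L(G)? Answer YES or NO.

CNF form of G:
  S -> C X3 | T1 A | b
  A -> T0 C | b
  B -> C T1 | C X2 | T1 A | a | b
  C -> b
  T0 -> a
  T1 -> b
  X2 -> B T0
  X3 -> B T0

CYK fill:
  cell(0,0) b: {A,B,C,S,T1}  orig:{A,B,C,S}
  cell(1,1) b: {A,B,C,S,T1}  orig:{A,B,C,S}
  cell(2,2) b: {A,B,C,S,T1}  orig:{A,B,C,S}
  cell(3,3) b: {A,B,C,S,T1}  orig:{A,B,C,S}
  cell(4,4) a: {B,T0}  orig:{B}
  cell(5,5) a: {B,T0}  orig:{B}
  cell(0,1) bb: {B,S}
  cell(1,2) bb: {B,S}
  cell(2,3) bb: {B,S}
  cell(3,4) ba: {X2,X3}  orig:{}
  cell(4,5) aa: {X2,X3}  orig:{}
  cell(0,2) bbb: ∅
  cell(1,3) bbb: ∅
  cell(2,4) bba: {B,S,X2,X3}  orig:{B,S}
  cell(3,5) baa: {B,S}
  cell(0,3) bbbb: ∅
  cell(1,4) bbba: {B,S}
  cell(2,5) bbaa: {X2,X3}  orig:{}
  cell(0,4) bbbba: ∅
  cell(1,5) bbbaa: {B,S,X2,X3}  orig:{B,S}
  cell(0,5) bbbbaa: {B,S}

S ∈ T[0,5] ⇒ YES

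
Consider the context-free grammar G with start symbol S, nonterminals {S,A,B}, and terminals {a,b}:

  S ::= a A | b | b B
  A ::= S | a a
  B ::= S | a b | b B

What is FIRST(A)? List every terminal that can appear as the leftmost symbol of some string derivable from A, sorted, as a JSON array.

FIRST sets, iterate to fixpoint:
round 1:
  A via A→a a: +{a}
  B via B→a b: +{a}
  B via B→b B: +{b}
  S via S→a A: +{a}
  S via S→b: +{b}
  S: {a,b}  A: {a}  B: {a,b}
round 2:
  A via A→S: +{b}
  S: {a,b}  A: {a,b}  B: {a,b}
round 3: (no change)
  S: {a,b}  A: {a,b}  B: {a,b}

FIRST(A) = ["a", "b"]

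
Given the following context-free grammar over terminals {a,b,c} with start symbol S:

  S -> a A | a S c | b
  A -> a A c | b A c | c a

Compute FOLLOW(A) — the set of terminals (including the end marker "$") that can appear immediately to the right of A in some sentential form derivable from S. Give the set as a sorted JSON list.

FIRST sets, iterate to fixpoint:
round 1:
  A via A→a A c: +{a}
  A via A→b A c: +{b}
  A via A→c a: +{c}
  S via S→a A: +{a}
  S via S→b: +{b}
  FIRST(S)={a,b}  FIRST(A)={a,b,c}
round 2: — fixpoint
  FIRST(S)={a,b}  FIRST(A)={a,b,c}

Compute FOLLOW by fixpoint:
FOLLOW(S) := {$}
pass 1:
  A→a A c: FOLLOW(A) ⊇ FIRST(c) = {c}; new: +{c}
  S→a A: FOLLOW(A) ⊇ FOLLOW(S) ⊇ {$}; new: +{$}
  S→a S c: FOLLOW(S) ⊇ FIRST(c) = {c}; new: +{c}
  FOLLOW[S]={$,c}  FOLLOW[A]={$,c}
pass 2: (no change)
  FOLLOW[S]={$,c}  FOLLOW[A]={$,c}

FOLLOW(A) = ["$", "c"]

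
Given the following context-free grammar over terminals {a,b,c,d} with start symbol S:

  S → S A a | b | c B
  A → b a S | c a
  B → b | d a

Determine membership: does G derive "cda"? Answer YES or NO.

Convert to CNF:
  S -> S X5 | T2 B | b
  A -> T0 X4 | T2 T1
  B -> T3 T1 | b
  T0 -> b
  T1 -> a
  T2 -> c
  T3 -> d
  X4 -> T1 S
  X5 -> A T1

Fill CYK table bottom-up:
  cell(0,0) c: {T2}  orig:{}
  cell(1,1) d: {T3}  orig:{}
  cell(2,2) a: {T1}  orig:{}
  cell(0,1) cd: ∅
  cell(1,2) da: {B}
  cell(0,2) cda: {S}

S ∈ T[0,2] ⇒ YES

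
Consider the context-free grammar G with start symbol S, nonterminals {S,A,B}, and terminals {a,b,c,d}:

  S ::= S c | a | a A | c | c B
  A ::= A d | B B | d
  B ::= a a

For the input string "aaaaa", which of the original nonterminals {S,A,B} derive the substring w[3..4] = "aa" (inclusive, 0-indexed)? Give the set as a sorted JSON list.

CNF form of G:
  S -> S T2 | T1 A | T2 B | a | c
  A -> A T0 | B B | d
  B -> T1 T1
  T0 -> d
  T1 -> a
  T2 -> c

Fill CYK table bottom-up — only the sub-triangle for w[3..4]:
  cell(3,3) a: {S,T1}  orig:{S}
  cell(4,4) a: {S,T1}  orig:{S}
  cell(3,4) aa: {B}

Original NTs in T[3,4] deriving "aa": ["B"]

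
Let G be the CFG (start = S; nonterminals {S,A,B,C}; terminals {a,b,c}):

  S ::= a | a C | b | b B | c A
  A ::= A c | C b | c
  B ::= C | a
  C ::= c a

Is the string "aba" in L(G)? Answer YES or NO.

Convert to CNF:
  S -> T0 A | T1 B | T2 C | a | b
  A -> A T0 | C T1 | c
  B -> T0 T2 | a
  C -> T0 T2
  T0 -> c
  T1 -> b
  T2 -> a

Fill CYK table bottom-up:
  cell(0,0) a: {B,S,T2}  orig:{B,S}
  cell(1,1) b: {S,T1}  orig:{S}
  cell(2,2) a: {B,S,T2}  orig:{B,S}
  cell(0,1) ab: ∅
  cell(1,2) ba: {S}
  cell(0,2) aba: ∅

S ∉ T[0,2] ⇒ NO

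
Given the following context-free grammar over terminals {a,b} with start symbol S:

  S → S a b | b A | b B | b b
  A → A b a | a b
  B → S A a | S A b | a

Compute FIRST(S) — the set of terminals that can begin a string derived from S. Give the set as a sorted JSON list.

FIRST sets, iterate to fixpoint:
round 1:
  A via A→a b: +{a}
  B via B→a: +{a}
  S via S→b A: +{b}
  S: {b}  A: {a}  B: {a}
round 2:
  B via B→S A a: +{b}
  S: {b}  A: {a}  B: {a,b}
round 3: — fixpoint
  S: {b}  A: {a}  B: {a,b}

FIRST(S) = ["b"]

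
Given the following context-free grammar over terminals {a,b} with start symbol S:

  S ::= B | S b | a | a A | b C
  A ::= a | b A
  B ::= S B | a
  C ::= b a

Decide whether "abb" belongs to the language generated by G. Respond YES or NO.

CNF form of G:
  S -> S B | S T0 | T0 C | T1 A | a
  A -> T0 A | a
  B -> S B | a
  C -> T0 T1
  T0 -> b
  T1 -> a

CYK table (by increasing span):
  T[0,0] 'a' = {A,B,S,T1}  orig:{A,B,S}
  T[1,1] 'b' = {T0}  orig:{}
  T[2,2] 'b' = {T0}  orig:{}
  T[0,1] 'ab' = {S}
  T[1,2] 'bb' = ∅
  T[0,2] 'abb' = {S}

S ∈ T[0,2] ⇒ YES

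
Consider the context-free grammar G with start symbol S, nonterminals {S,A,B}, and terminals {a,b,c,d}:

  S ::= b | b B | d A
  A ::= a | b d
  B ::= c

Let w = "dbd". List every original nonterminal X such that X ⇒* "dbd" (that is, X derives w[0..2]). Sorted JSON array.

Convert to CNF:
  S -> T0 B | T1 A | b
  A -> T0 T1 | a
  B -> c
  T0 -> b
  T1 -> d

CYK table (by increasing span) — only the sub-triangle for w[0..2]:
  cell(0,0) d: {T1}  orig:{}
  cell(1,1) b: {S,T0}  orig:{S}
  cell(2,2) d: {T1}  orig:{}
  cell(0,1) db: ∅
  cell(1,2) bd: {A}
  cell(0,2) dbd: {S}

Original NTs in T[0,2] deriving "dbd": ["S"]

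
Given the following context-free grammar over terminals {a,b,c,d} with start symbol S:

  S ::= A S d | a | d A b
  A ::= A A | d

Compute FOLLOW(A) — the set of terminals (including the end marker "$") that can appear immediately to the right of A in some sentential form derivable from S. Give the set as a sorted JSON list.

FIRST sets, iterate to fixpoint:
iter 1:
  A via A→d: +{d}
  S via S→A S d: +{d}
  S via S→a: +{a}
  S: {a,d}  A: {d}
iter 2: (stable)
  S: {a,d}  A: {d}

FOLLOW iteration:
seed FOLLOW(S) with $
pass 1:
  A→A A: FOLLOW(A) ⊇ FIRST(A) = {d}; new: +{d}
  S→A S d: FOLLOW(A) ⊇ FIRST(S) = {a,d}; new: +{a}
  S→A S d: FOLLOW(S) ⊇ FIRST(d) = {d}; new: +{d}
  S→d A b: FOLLOW(A) ⊇ FIRST(b) = {b}; new: +{b}
  FOLLOW[S]={$,d}  FOLLOW[A]={a,b,d}
pass 2: — fixpoint
  FOLLOW[S]={$,d}  FOLLOW[A]={a,b,d}

FOLLOW(A) = ["a", "b", "d"]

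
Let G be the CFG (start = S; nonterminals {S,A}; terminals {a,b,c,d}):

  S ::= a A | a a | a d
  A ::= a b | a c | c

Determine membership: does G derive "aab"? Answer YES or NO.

CNF form of G:
  S -> T0 A | T0 T0 | T0 T3
  A -> T0 T1 | T0 T2 | c
  T0 -> a
  T1 -> b
  T2 -> c
  T3 -> d

Fill CYK table bottom-up:
  cell(0,0) a: {T0}  orig:{}
  cell(1,1) a: {T0}  orig:{}
  cell(2,2) b: {T1}  orig:{}
  cell(0,1) aa: {S}
  cell(1,2) ab: {A}
  cell(0,2) aab: {S}

S ∈ T[0,2] ⇒ YES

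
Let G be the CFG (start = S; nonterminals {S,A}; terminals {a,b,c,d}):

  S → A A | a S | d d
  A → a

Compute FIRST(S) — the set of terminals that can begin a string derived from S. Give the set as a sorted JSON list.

FIRST iteration:
[1]
  A via A→a: +{a}
  S via S→A A: +{a}
  S via S→d d: +{d}
  FIRST[S]={a,d}  FIRST[A]={a}
[2] done
  FIRST[S]={a,d}  FIRST[A]={a}

FIRST(S) = ["a", "d"]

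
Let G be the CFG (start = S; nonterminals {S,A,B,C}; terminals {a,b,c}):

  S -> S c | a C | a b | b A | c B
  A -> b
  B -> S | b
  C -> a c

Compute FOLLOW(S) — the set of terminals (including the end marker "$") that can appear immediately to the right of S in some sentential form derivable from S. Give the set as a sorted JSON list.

Compute FIRST by fixpoint:
round 1:
  A via A→b: +{b}
  B via B→b: +{b}
  C via C→a c: +{a}
  S via S→a C: +{a}
  S via S→b A: +{b}
  S via S→c B: +{c}
  S: {a,b,c}  A: {b}  B: {b}  C: {a}
round 2:
  B via B→S: +{a,c}
  S: {a,b,c}  A: {b}  B: {a,b,c}  C: {a}
round 3: done
  S: {a,b,c}  A: {b}  B: {a,b,c}  C: {a}

Compute FOLLOW by fixpoint:
seed FOLLOW(S) with $
iter 1:
  S→S c: FOLLOW(S) ⊇ FIRST(c) = {c}; new: +{c}
  S→a C: FOLLOW(C) ⊇ FOLLOW(S) ⊇ {$,c}; new: +{$,c}
  S→b A: FOLLOW(A) ⊇ FOLLOW(S) ⊇ {$,c}; new: +{$,c}
  S→c B: FOLLOW(B) ⊇ FOLLOW(S) ⊇ {$,c}; new: +{$,c}
  FOLLOW[S]={$,c}  FOLLOW[A]={$,c}  FOLLOW[B]={$,c}  FOLLOW[C]={$,c}
iter 2: (no change)
  FOLLOW[S]={$,c}  FOLLOW[A]={$,c}  FOLLOW[B]={$,c}  FOLLOW[C]={$,c}

FOLLOW(S) = ["$", "c"]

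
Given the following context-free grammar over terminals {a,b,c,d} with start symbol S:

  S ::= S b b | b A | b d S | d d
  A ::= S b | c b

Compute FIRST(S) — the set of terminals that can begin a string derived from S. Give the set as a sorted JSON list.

FIRST sets, iterate to fixpoint:
[1]
  A via A→c b: +{c}
  S via S→b A: +{b}
  S via S→d d: +{d}
  FIRST[S]={b,d}  FIRST[A]={c}
[2]
  A via A→S b: +{b,d}
  FIRST[S]={b,d}  FIRST[A]={b,c,d}
[3] (no change)
  FIRST[S]={b,d}  FIRST[A]={b,c,d}

FIRST(S) = ["b", "d"]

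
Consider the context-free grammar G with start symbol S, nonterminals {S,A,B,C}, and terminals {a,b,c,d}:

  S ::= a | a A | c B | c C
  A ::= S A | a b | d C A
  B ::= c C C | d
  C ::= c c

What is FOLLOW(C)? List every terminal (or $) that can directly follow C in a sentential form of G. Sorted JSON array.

FIRST iteration:
iter 1:
  A via A→a b: +{a}
  A via A→d C A: +{d}
  B via B→c C C: +{c}
  B via B→d: +{d}
  C via C→c c: +{c}
  S via S→a: +{a}
  S via S→c B: +{c}
  FIRST(S)={a,c}  FIRST(A)={a,d}  FIRST(B)={c,d}  FIRST(C)={c}
iter 2:
  A via A→S A: +{c}
  FIRST(S)={a,c}  FIRST(A)={a,c,d}  FIRST(B)={c,d}  FIRST(C)={c}
iter 3: (no change)
  FIRST(S)={a,c}  FIRST(A)={a,c,d}  FIRST(B)={c,d}  FIRST(C)={c}

Compute FOLLOW by fixpoint:
seed FOLLOW(S) with $
[1]
  A→S A: FOLLOW(S) ⊇ FIRST(A) = {a,c,d}; new: +{a,c,d}
  A→d C A: FOLLOW(C) ⊇ FIRST(A) = {a,c,d}; new: +{a,c,d}
  S→a A: FOLLOW(A) ⊇ FOLLOW(S) ⊇ {$,a,c,d}; new: +{$,a,c,d}
  S→c B: FOLLOW(B) ⊇ FOLLOW(S) ⊇ {$,a,c,d}; new: +{$,a,c,d}
  S→c C: FOLLOW(C) ⊇ FOLLOW(S) ⊇ {$,a,c,d}; new: +{$}
  FOLLOW[S]={$,a,c,d}  FOLLOW[A]={$,a,c,d}  FOLLOW[B]={$,a,c,d}  FOLLOW[C]={$,a,c,d}
[2] done
  FOLLOW[S]={$,a,c,d}  FOLLOW[A]={$,a,c,d}  FOLLOW[B]={$,a,c,d}  FOLLOW[C]={$,a,c,d}

FOLLOW(C) = ["$", "a", "c", "d"]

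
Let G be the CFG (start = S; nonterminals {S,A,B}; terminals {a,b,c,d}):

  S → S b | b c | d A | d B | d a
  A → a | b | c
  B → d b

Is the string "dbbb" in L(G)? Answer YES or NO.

Convert to CNF:
  S -> S T1 | T0 A | T0 B | T0 T3 | T1 T2
  A -> a | b | c
  B -> T0 T1
  T0 -> d
  T1 -> b
  T2 -> c
  T3 -> a

CYK table (by increasing span):
  cell(0,0) d: {T0}  orig:{}
  cell(1,1) b: {A,T1}  orig:{A}
  cell(2,2) b: {A,T1}  orig:{A}
  cell(3,3) b: {A,T1}  orig:{A}
  cell(0,1) db: {B,S}
  cell(1,2) bb: ∅
  cell(2,3) bb: ∅
  cell(0,2) dbb: {S}
  cell(1,3) bbb: ∅
  cell(0,3) dbbb: {S}

S ∈ T[0,3] ⇒ YES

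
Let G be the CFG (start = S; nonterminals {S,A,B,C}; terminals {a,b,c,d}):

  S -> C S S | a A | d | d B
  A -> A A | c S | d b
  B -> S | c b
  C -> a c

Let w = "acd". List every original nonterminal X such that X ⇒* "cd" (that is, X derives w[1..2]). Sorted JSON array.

Convert to CNF:
  S -> C X5 | T1 B | T3 A | d
  A -> A A | T0 S | T1 T2
  B -> C X4 | T0 T2 | T1 B | T3 A | d
  C -> T3 T0
  T0 -> c
  T1 -> d
  T2 -> b
  T3 -> a
  X4 -> S S
  X5 -> S S

Fill CYK table bottom-up (cells [i..j] with 1 ≤ i ≤ j ≤ 2 only):
  cell(1,1) c: {T0}  orig:{}
  cell(2,2) d: {B,S,T1}  orig:{B,S}
  cell(1,2) cd: {A}

Original NTs in T[1,2] deriving "cd": ["A"]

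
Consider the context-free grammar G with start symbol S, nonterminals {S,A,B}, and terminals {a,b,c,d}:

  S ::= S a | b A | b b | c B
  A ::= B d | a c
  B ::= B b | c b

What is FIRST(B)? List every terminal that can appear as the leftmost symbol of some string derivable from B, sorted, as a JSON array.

FIRST iteration:
round 1:
  A via A→a c: +{a}
  B via B→c b: +{c}
  S via S→b A: +{b}
  S via S→c B: +{c}
  FIRST[S]={b,c}  FIRST[A]={a}  FIRST[B]={c}
round 2:
  A via A→B d: +{c}
  FIRST[S]={b,c}  FIRST[A]={a,c}  FIRST[B]={c}
round 3: — fixpoint
  FIRST[S]={b,c}  FIRST[A]={a,c}  FIRST[B]={c}

FIRST(B) = ["c"]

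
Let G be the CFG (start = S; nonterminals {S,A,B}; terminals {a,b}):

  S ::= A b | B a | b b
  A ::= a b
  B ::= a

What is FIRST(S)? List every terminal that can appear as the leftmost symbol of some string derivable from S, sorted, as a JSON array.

FIRST iteration:
round 1:
  A via A→a b: +{a}
  B via B→a: +{a}
  S via S→A b: +{a}
  S via S→b b: +{b}
  FIRST[S]={a,b}  FIRST[A]={a}  FIRST[B]={a}
round 2: (stable)
  FIRST[S]={a,b}  FIRST[A]={a}  FIRST[B]={a}

FIRST(S) = ["a", "b"]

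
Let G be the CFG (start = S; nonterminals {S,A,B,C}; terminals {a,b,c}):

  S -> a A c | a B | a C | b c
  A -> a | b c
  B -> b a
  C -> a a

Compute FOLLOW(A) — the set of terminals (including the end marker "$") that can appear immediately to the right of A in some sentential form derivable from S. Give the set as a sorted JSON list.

Compute FIRST by fixpoint:
pass 1:
  A via A→a: +{a}
  A via A→b c: +{b}
  B via B→b a: +{b}
  C via C→a a: +{a}
  S via S→a A c: +{a}
  S via S→b c: +{b}
  S: {a,b}  A: {a,b}  B: {b}  C: {a}
pass 2: — fixpoint
  S: {a,b}  A: {a,b}  B: {b}  C: {a}

Compute FOLLOW by fixpoint:
FOLLOW(S) := {$}
pass 1:
  S→a A c: FOLLOW(A) ⊇ FIRST(c) = {c}; new: +{c}
  S→a B: FOLLOW(B) ⊇ FOLLOW(S) ⊇ {$}; new: +{$}
  S→a C: FOLLOW(C) ⊇ FOLLOW(S) ⊇ {$}; new: +{$}
  S: {$}  A: {c}  B: {$}  C: {$}
pass 2: — fixpoint
  S: {$}  A: {c}  B: {$}  C: {$}

FOLLOW(A) = ["c"]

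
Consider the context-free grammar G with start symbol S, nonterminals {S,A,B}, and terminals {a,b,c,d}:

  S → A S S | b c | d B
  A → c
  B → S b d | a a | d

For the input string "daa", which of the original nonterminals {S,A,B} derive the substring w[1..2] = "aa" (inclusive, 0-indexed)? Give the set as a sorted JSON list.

CNF form of G:
  S -> A X5 | T0 T3 | T1 B
  A -> c
  B -> S X4 | T2 T2 | d
  T0 -> b
  T1 -> d
  T2 -> a
  T3 -> c
  X4 -> T0 T1
  X5 -> S S

Fill CYK table bottom-up, restricted to cells inside w[1..2]:
  T[1,1] 'a' = {T2}  orig:{}
  T[2,2] 'a' = {T2}  orig:{}
  T[1,2] 'aa' = {B}

Original NTs in T[1,2] deriving "aa": ["B"]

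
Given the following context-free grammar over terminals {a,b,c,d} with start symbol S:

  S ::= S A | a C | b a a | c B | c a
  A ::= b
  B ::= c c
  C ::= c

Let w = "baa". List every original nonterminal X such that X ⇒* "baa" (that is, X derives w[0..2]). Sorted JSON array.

CNF form of G:
  S -> S A | T0 B | T0 T1 | T1 C | T2 X3
  A -> b
  B -> T0 T0
  C -> c
  T0 -> c
  T1 -> a
  T2 -> b
  X3 -> T1 T1

Fill CYK table bottom-up — only the sub-triangle for w[0..2]:
  cell(0,0) b: {A,T2}  orig:{A}
  cell(1,1) a: {T1}  orig:{}
  cell(2,2) a: {T1}  orig:{}
  cell(0,1) ba: ∅
  cell(1,2) aa: {X3}  orig:{}
  cell(0,2) baa: {S}

Original NTs in T[0,2] deriving "baa": ["S"]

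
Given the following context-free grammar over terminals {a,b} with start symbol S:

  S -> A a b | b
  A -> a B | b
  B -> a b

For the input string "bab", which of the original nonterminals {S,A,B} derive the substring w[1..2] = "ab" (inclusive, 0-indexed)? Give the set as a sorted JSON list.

Convert to CNF:
  S -> A X2 | b
  A -> T0 B | b
  B -> T0 T1
  T0 -> a
  T1 -> b
  X2 -> T0 T1

CYK table (by increasing span) — only the sub-triangle for w[1..2]:
  T[1,1] 'a' = {T0}  orig:{}
  T[2,2] 'b' = {A,S,T1}  orig:{A,S}
  T[1,2] 'ab' = {B,X2}  orig:{B}

Original NTs in T[1,2] deriving "ab": ["B"]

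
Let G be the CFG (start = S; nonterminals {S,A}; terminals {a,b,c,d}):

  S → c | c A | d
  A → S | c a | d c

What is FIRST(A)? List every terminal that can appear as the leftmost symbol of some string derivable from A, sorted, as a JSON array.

Compute FIRST by fixpoint:
pass 1:
  A via A→c a: +{c}
  A via A→d c: +{d}
  S via S→c: +{c}
  S via S→d: +{d}
  FIRST(S)={c,d}  FIRST(A)={c,d}
pass 2: — fixpoint
  FIRST(S)={c,d}  FIRST(A)={c,d}

FIRST(A) = ["c", "d"]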